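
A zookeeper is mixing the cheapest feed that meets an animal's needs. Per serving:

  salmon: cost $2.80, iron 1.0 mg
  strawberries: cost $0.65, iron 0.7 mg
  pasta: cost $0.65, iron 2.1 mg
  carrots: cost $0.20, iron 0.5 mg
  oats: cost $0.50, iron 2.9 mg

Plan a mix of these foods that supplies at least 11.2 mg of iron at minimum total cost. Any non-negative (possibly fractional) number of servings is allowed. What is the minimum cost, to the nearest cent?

$1.93

Cost per mg of iron: oats $0.1724, pasta $0.3095, carrots $0.4000, strawberries $0.9286, salmon $2.8000.
With no serving limits, use only oats: 11.2 mg / 2.9 mg = 3.862 servings × $0.50 = $1.93.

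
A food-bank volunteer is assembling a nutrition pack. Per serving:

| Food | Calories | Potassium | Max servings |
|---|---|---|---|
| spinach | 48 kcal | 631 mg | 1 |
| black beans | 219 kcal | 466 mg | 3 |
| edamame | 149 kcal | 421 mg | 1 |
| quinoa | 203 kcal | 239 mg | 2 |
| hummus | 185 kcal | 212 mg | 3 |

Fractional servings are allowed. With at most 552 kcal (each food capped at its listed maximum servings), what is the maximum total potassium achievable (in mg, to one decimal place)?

1807.4 mg

Potassium per kcal: spinach 13.15, edamame 2.826, black beans 2.128, quinoa 1.177, hummus 1.146.
Take 1 serving of spinach: uses 48 kcal, +631.0 mg potassium (running total 631.0 mg).
Take 1 serving of edamame: uses 149 kcal, +421.0 mg potassium (running total 1052.0 mg).
Take 1.621 servings of black beans: uses 355 kcal, +755.4 mg potassium (running total 1807.4 mg).
Filling greedily by potassium-per-kcal is optimal for one linear limit, giving 1807.4 mg.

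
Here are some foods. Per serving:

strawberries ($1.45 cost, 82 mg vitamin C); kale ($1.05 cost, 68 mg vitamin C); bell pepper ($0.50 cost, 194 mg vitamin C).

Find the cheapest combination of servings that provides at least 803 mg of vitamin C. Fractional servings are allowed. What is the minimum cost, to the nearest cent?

$2.07

Cost per mg of vitamin C: bell pepper $0.0026, kale $0.0154, strawberries $0.0177.
With no serving limits, use only bell pepper: 803 mg / 194 mg = 4.139 servings × $0.50 = $2.07.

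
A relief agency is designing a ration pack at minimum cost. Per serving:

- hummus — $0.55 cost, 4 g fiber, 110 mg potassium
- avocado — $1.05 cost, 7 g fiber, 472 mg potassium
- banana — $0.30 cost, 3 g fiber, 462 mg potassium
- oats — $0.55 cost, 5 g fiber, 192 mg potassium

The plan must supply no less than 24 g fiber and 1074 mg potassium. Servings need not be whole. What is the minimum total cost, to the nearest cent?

$2.40

hummus only: max(24/4, 1074/110) = 9.764 servings → $5.37.
avocado only: max(24/7, 1074/472) = 3.429 servings → $3.60.
banana only: max(24/3, 1074/462) = 8 servings → $2.40.
oats only: max(24/5, 1074/192) = 5.594 servings → $3.08.
hummus + avocado with both tight: 3.408 servings and 1.481 servings → $3.43.
hummus + banana with both tight: 5.182 servings and 1.091 servings → $3.18.
hummus + oats: intersection lies outside the first quadrant.
avocado + banana: intersection lies outside the first quadrant.
avocado + oats with both tight: 0.75 servings and 3.75 servings → $2.85.
banana + oats with both tight: 0.4394 servings and 4.536 servings → $2.63.
The minimum over all feasible corners is $2.40.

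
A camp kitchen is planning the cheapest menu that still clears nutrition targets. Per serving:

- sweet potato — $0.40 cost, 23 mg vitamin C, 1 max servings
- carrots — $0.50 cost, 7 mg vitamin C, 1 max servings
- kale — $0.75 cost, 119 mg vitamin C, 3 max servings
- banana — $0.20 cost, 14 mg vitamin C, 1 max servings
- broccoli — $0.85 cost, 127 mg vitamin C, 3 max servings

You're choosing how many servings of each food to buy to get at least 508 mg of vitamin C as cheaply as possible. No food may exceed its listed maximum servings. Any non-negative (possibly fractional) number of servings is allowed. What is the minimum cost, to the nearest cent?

$3.26

Cost per mg of vitamin C: kale $0.0063, broccoli $0.0067, banana $0.0143, sweet potato $0.0174, carrots $0.0714.
Take 3 servings of kale: +357.0 mg vitamin C for $2.25 (total $2.25, still need 151.0 mg).
Take 1.189 servings of broccoli: +151.0 mg vitamin C for $1.01 (total $3.26, still need 0.0 mg).
Greedy by cheapest-per-mg is optimal for a single linear constraint, so the minimum cost is $3.26.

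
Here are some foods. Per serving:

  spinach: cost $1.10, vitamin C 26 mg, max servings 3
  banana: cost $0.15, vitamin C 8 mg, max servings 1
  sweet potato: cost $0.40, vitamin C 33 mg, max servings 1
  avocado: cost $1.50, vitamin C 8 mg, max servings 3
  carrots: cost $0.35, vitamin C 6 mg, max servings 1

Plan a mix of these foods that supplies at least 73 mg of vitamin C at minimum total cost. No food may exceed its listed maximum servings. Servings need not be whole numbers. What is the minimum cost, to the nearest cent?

Cost per mg of vitamin C: sweet potato $0.0121, banana $0.0187, spinach $0.0423, carrots $0.0583, avocado $0.1875.
Take 1 serving of sweet potato: +33.0 mg vitamin C for $0.40 (total $0.40, still need 40.0 mg).
Take 1 serving of banana: +8.0 mg vitamin C for $0.15 (total $0.55, still need 32.0 mg).
Take 1.231 servings of spinach: +32.0 mg vitamin C for $1.35 (total $1.90, still need 0.0 mg).
Greedy by cheapest-per-mg is optimal for a single linear constraint, so the minimum cost is $1.90.

$1.90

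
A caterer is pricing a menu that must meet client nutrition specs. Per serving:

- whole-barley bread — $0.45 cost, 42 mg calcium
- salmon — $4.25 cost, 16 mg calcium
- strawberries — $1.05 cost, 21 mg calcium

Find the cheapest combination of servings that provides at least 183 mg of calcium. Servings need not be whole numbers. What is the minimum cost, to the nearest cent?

Cost per mg of calcium: whole-barley bread $0.0107, strawberries $0.0500, salmon $0.2656.
With no serving limits, use only whole-barley bread: 183 mg / 42 mg = 4.357 servings × $0.45 = $1.96.

$1.96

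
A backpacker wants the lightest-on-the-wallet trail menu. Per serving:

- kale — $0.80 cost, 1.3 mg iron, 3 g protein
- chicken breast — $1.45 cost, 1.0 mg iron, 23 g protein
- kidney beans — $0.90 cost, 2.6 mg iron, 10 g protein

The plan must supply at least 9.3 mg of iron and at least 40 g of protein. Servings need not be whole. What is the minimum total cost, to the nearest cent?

$3.46

At the optimum either one food covers both requirements or two foods hit both targets exactly; no other combination can be cheaper.
kale only: max(9.3/1.3, 40/3) = 13.33 servings → $10.67.
chicken breast only: max(9.3/1.0, 40/23) = 9.3 servings → $13.48.
kidney beans only: max(9.3/2.6, 40/10) = 4 servings → $3.60.
kale + chicken breast with both tight: 6.465 servings and 0.8959 servings → $6.47.
kale + kidney beans with both targets exact would need a negative amount; discard.
chicken breast + kidney beans with both tight: 0.2209 servings and 3.492 servings → $3.46.
The minimum over all feasible corners is $3.46.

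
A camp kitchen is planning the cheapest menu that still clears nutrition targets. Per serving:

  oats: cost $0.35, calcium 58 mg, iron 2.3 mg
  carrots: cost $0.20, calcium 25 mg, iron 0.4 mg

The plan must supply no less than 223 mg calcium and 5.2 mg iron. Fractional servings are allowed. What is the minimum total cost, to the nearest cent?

$1.35

The cheapest plan sits at a corner of the feasible region — with two constraints it uses at most two foods.
oats only: max(223/58, 5.2/2.3) = 3.845 servings → $1.35.
carrots only: max(223/25, 5.2/0.4) = 13 servings → $2.60.
oats + carrots with both tight: 1.19 servings and 6.16 servings → $1.65.
The minimum over all feasible corners is $1.35.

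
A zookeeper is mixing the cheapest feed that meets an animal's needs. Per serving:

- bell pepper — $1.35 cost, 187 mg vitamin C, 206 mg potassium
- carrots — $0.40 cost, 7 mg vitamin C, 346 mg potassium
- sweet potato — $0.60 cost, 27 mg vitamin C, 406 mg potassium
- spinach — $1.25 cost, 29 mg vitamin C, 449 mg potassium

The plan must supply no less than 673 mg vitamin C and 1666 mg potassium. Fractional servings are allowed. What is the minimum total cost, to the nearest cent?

$5.81

A basic optimal solution has at most two foods positive. Try each food alone and each pair with both targets met exactly.
bell pepper only: max(673/187, 1666/206) = 8.087 servings → $10.92.
carrots only: max(673/7, 1666/346) = 96.14 servings → $38.46.
sweet potato only: max(673/27, 1666/406) = 24.93 servings → $14.96.
spinach only: max(673/29, 1666/449) = 23.21 servings → $29.01.
bell pepper + carrots with both tight: 3.497 servings and 2.733 servings → $5.81.
bell pepper + sweet potato with both tight: 3.244 servings and 2.457 servings → $5.85.
bell pepper + spinach with both tight: 3.255 servings and 2.217 servings → $7.17.
carrots + sweet potato: the both-tight solution has a negative serving — not a feasible corner.
carrots + spinach: intersection lies outside the first quadrant.
sweet potato + spinach: the both-tight solution has a negative serving — not a feasible corner.
The minimum over all feasible corners is $5.81.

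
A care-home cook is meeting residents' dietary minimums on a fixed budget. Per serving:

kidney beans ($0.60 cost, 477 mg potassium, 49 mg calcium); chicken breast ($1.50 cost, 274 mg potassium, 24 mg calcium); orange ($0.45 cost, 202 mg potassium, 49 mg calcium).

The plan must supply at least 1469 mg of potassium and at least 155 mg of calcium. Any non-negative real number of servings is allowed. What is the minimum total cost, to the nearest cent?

This is a tiny linear program; its minimum lies at a vertex of the feasible set. List the vertices and price them.
kidney beans only: max(1469/477, 155/49) = 3.163 servings → $1.90.
chicken breast only: max(1469/274, 155/24) = 6.458 servings → $9.69.
orange only: max(1469/202, 155/49) = 7.272 servings → $3.27.
kidney beans + chicken breast: the both-tight solution has a negative serving — not a feasible corner.
kidney beans + orange with both tight: 3.018 servings and 0.145 servings → $1.88.
chicken breast + orange with both tight: 4.741 servings and 0.841 servings → $7.49.
The minimum over all feasible corners is $1.88.

$1.88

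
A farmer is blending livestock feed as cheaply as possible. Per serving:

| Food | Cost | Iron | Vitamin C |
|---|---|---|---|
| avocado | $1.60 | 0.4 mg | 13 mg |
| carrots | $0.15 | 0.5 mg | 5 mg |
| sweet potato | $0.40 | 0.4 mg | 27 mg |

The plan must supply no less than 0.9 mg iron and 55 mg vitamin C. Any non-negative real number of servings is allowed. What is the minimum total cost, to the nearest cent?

Minimising a linear cost over {iron ≥ 0.9, vitamin C ≥ 55, servings ≥ 0} — the optimum is at a vertex, using one or two foods.
avocado only: max(0.9/0.4, 55/13) = 4.231 servings → $6.77.
carrots only: max(0.9/0.5, 55/5) = 11 servings → $1.65.
sweet potato only: max(0.9/0.4, 55/27) = 2.25 servings → $0.90.
avocado + carrots: the both-tight solution has a negative serving — not a feasible corner.
avocado + sweet potato with both tight: 0.4107 servings and 1.839 servings → $1.39.
carrots + sweet potato with both tight: 0.2 servings and 2 servings → $0.83.
Cheapest feasible corner: $0.83.

$0.83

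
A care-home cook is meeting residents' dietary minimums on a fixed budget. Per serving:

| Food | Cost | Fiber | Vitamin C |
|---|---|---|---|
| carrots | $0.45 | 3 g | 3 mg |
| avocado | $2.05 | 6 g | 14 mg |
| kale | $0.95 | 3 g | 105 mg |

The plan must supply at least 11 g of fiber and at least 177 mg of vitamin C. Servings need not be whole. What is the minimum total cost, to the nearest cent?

$2.46

Two binding constraints pin down two serving amounts, so the optimal mix uses at most two foods. The candidates are each food alone (scaled to the tighter of fiber/vitamin C) and each pair with both constraints tight.
carrots only: max(11/3, 177/3) = 59 servings → $26.55.
avocado only: max(11/6, 177/14) = 12.64 servings → $25.92.
kale only: max(11/3, 177/105) = 3.667 servings → $3.48.
carrots + avocado with both targets exact would need a negative amount; discard.
carrots + kale with both tight: 2.039 servings and 1.627 servings → $2.46.
avocado + kale with both tight: 1.061 servings and 1.544 servings → $3.64.
So the least-cost plan costs $2.46.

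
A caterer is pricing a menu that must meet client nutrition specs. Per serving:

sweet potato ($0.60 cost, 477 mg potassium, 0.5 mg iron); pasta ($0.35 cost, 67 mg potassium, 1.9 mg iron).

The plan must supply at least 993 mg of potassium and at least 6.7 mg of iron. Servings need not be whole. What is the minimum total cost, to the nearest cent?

$2.07

Compare the cost at each extreme point of the feasible region.
sweet potato only: max(993/477, 6.7/0.5) = 13.4 servings → $8.04.
pasta only: max(993/67, 6.7/1.9) = 14.82 servings → $5.19.
sweet potato + pasta with both tight: 1.647 servings and 3.093 servings → $2.07.
The minimum over all feasible corners is $2.07.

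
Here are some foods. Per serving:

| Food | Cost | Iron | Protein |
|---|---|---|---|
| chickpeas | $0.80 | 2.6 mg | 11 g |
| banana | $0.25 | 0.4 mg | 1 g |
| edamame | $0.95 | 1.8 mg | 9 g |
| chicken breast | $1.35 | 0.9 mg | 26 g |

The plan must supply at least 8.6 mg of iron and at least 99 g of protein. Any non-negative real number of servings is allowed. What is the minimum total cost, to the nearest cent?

A basic optimal solution has at most two foods positive. Try each food alone and each pair with both targets met exactly.
chickpeas only: max(8.6/2.6, 99/11) = 9 servings → $7.20.
banana only: max(8.6/0.4, 99/1) = 99 servings → $24.75.
edamame only: max(8.6/1.8, 99/9) = 11 servings → $10.45.
chicken breast only: max(8.6/0.9, 99/26) = 9.556 servings → $12.90.
chickpeas + banana with both targets exact would need a negative amount; discard.
chickpeas + edamame: the both-tight solution has a negative serving — not a feasible corner.
chickpeas + chicken breast with both tight: 2.331 servings and 2.821 servings → $5.67.
banana + edamame with both targets exact would need a negative amount; discard.
banana + chicken breast with both tight: 14.16 servings and 3.263 servings → $7.94.
edamame + chicken breast with both tight: 3.475 servings and 2.605 servings → $6.82.
The minimum over all feasible corners is $5.67.

$5.67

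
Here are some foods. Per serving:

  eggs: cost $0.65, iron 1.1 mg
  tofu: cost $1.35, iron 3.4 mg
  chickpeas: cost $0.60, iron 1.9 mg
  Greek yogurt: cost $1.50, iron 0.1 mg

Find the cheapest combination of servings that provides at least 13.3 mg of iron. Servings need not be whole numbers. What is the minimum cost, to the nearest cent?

Cost per mg of iron: chickpeas $0.3158, tofu $0.3971, eggs $0.5909, Greek yogurt $15.0000.
With no serving limits, use only chickpeas: 13.3 mg / 1.9 mg = 7 servings × $0.60 = $4.20.

$4.20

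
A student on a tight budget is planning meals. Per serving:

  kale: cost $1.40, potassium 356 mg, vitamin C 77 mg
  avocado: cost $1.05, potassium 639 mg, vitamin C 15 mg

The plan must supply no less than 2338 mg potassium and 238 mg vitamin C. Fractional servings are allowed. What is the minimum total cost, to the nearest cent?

$6.02

kale only: max(2338/356, 238/77) = 6.567 servings → $9.19.
avocado only: max(2338/639, 238/15) = 15.87 servings → $16.66.
kale + avocado with both tight: 2.668 servings and 2.173 servings → $6.02.
So the least-cost plan costs $6.02.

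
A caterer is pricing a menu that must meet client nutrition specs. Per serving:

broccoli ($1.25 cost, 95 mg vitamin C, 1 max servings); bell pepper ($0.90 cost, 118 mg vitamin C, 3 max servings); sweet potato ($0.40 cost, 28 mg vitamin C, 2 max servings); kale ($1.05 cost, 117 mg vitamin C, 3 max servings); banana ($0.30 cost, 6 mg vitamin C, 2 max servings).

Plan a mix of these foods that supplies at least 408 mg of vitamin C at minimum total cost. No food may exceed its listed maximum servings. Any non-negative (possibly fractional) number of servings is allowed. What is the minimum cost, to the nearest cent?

$3.18

Cost per mg of vitamin C: bell pepper $0.0076, kale $0.0090, broccoli $0.0132, sweet potato $0.0143, banana $0.0500.
Take 3 servings of bell pepper: +354.0 mg vitamin C for $2.70 (total $2.70, still need 54.0 mg).
Take 0.4615 servings of kale: +54.0 mg vitamin C for $0.48 (total $3.18, still need 0.0 mg).
Greedy by cheapest-per-mg is optimal for a single linear constraint, so the minimum cost is $3.18.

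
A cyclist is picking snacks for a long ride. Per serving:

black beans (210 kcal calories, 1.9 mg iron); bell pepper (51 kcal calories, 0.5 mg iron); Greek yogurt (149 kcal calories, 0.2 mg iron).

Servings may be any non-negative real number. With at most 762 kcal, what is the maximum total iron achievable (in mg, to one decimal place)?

7.5 mg

Iron per kcal: bell pepper 0.009804, black beans 0.009048, Greek yogurt 0.001342.
With no serving limits, spend the whole calories allowance on bell pepper: 762 kcal / 51 kcal × 0.5 mg = 7.5 mg.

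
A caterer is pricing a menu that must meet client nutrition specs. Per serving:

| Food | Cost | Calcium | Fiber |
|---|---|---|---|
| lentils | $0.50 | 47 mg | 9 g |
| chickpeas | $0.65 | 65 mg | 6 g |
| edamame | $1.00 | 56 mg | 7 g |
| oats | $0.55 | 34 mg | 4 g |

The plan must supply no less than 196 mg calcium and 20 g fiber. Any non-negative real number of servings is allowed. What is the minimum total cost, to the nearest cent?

Compare the cost at each extreme point of the feasible region.
lentils only: max(196/47, 20/9) = 4.17 servings → $2.09.
chickpeas only: max(196/65, 20/6) = 3.333 servings → $2.17.
edamame only: max(196/56, 20/7) = 3.5 servings → $3.50.
oats only: max(196/34, 20/4) = 5.765 servings → $3.17.
lentils + chickpeas with both tight: 0.4092 servings and 2.719 servings → $1.97.
lentils + edamame with both targets exact would need a negative amount; discard.
lentils + oats with both targets exact would need a negative amount; discard.
chickpeas + edamame with both tight: 2.118 servings and 1.042 servings → $2.42.
chickpeas + oats with both tight: 1.857 servings and 2.214 servings → $2.42.
edamame + oats: the both-tight solution has a negative serving — not a feasible corner.
Cheapest feasible corner: $1.97.

$1.97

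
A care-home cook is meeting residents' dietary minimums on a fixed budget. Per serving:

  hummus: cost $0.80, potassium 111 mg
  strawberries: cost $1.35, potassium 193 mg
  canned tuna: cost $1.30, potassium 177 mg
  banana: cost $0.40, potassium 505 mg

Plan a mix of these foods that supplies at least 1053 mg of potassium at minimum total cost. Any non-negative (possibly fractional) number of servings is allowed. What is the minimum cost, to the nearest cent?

Cost per mg of potassium: banana $0.0008, strawberries $0.0070, hummus $0.0072, canned tuna $0.0073.
With no serving limits, use only banana: 1053 mg / 505 mg = 2.085 servings × $0.40 = $0.83.

$0.83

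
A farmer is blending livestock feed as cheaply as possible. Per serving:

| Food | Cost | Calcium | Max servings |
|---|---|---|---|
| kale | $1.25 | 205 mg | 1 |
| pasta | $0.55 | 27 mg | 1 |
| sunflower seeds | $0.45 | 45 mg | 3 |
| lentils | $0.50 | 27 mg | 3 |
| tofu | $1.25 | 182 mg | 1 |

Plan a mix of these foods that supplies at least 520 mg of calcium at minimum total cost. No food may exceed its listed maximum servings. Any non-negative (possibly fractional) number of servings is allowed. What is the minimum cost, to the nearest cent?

Cost per mg of calcium: kale $0.0061, tofu $0.0069, sunflower seeds $0.0100, lentils $0.0185, pasta $0.0204.
Take 1 serving of kale: +205.0 mg calcium for $1.25 (total $1.25, still need 315.0 mg).
Take 1 serving of tofu: +182.0 mg calcium for $1.25 (total $2.50, still need 133.0 mg).
Take 2.956 servings of sunflower seeds: +133.0 mg calcium for $1.33 (total $3.83, still need 0.0 mg).
Filling from the cheapest source first is optimal under one linear minimum: $3.83.

$3.83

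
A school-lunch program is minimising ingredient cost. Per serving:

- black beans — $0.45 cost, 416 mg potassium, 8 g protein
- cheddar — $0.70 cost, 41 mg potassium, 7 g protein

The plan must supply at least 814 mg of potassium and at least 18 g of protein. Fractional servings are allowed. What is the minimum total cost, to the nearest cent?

$1.01

Two binding constraints pin down two serving amounts, so the optimal mix uses at most two foods. The candidates are each food alone (scaled to the tighter of potassium/protein) and each pair with both constraints tight.
black beans only: max(814/416, 18/8) = 2.25 servings → $1.01.
cheddar only: max(814/41, 18/7) = 19.85 servings → $13.90.
black beans + cheddar with both tight: 1.92 servings and 0.3777 servings → $1.13.
The minimum over all feasible corners is $1.01.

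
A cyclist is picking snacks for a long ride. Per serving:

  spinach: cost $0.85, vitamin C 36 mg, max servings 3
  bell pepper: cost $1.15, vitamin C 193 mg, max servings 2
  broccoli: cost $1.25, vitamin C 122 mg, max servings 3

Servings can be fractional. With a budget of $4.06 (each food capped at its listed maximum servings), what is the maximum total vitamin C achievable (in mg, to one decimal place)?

557.8 mg

Vitamin C per dollar: bell pepper 167.8, broccoli 97.6, spinach 42.35.
Take 2 servings of bell pepper: spends $2.30, +386.0 mg vitamin C (running total 386.0 mg).
Take 1.408 servings of broccoli: spends $1.76, +171.8 mg vitamin C (running total 557.8 mg).
Filling greedily by vitamin C-per-dollar is optimal for one linear limit, giving 557.8 mg.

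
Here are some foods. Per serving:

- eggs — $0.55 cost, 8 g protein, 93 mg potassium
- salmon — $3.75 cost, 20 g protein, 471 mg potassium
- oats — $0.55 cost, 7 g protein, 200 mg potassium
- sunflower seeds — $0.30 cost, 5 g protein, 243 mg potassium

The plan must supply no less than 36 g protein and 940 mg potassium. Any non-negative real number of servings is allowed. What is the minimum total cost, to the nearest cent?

$2.16

eggs only: max(36/8, 940/93) = 10.11 servings → $5.56.
salmon only: max(36/20, 940/471) = 1.996 servings → $7.48.
oats only: max(36/7, 940/200) = 5.143 servings → $2.83.
sunflower seeds only: max(36/5, 940/243) = 7.2 servings → $2.16.
eggs + salmon with both targets exact would need a negative amount; discard.
eggs + oats with both tight: 0.6533 servings and 4.396 servings → $2.78.
eggs + sunflower seeds with both tight: 2.737 servings and 2.821 servings → $2.35.
salmon + oats with both tight: 0.8819 servings and 2.623 servings → $4.75.
salmon + sunflower seeds with both tight: 1.616 servings and 0.7361 servings → $6.28.
oats + sunflower seeds: the both-tight solution has a negative serving — not a feasible corner.
Cheapest feasible corner: $2.16.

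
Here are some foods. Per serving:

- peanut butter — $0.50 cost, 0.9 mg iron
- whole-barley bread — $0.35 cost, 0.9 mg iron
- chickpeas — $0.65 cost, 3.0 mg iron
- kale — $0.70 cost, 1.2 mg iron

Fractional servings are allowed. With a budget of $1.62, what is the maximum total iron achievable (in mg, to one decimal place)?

Iron per dollar: chickpeas 4.615, whole-barley bread 2.571, peanut butter 1.8, kale 1.714.
With no serving limits, spend the whole cost allowance on chickpeas: $1.62 / $0.65 × 3.0 mg = 7.5 mg.

7.5 mg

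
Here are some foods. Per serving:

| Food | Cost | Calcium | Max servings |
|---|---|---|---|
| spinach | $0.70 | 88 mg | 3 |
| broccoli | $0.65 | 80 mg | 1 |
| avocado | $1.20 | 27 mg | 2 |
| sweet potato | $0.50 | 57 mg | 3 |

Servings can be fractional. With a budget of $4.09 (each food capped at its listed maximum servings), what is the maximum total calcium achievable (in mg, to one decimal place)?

Calcium per dollar: spinach 125.7, broccoli 123.1, sweet potato 114, avocado 22.5.
Take 3 servings of spinach: spends $2.10, +264.0 mg calcium (running total 264.0 mg).
Take 1 serving of broccoli: spends $0.65, +80.0 mg calcium (running total 344.0 mg).
Take 2.68 servings of sweet potato: spends $1.34, +152.8 mg calcium (running total 496.8 mg).
Filling greedily by calcium-per-dollar is optimal for one linear limit, giving 496.8 mg.

496.8 mg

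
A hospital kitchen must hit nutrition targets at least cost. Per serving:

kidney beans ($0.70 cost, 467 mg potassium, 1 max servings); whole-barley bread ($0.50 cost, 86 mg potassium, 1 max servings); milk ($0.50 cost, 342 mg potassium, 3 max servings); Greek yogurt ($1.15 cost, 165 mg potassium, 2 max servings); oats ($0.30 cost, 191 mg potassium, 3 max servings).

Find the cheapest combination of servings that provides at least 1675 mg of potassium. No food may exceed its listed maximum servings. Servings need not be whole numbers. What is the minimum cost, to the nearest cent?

$2.49

Cost per mg of potassium: milk $0.0015, kidney beans $0.0015, oats $0.0016, whole-barley bread $0.0058, Greek yogurt $0.0070.
Take 3 servings of milk: +1026.0 mg potassium for $1.50 (total $1.50, still need 649.0 mg).
Take 1 serving of kidney beans: +467.0 mg potassium for $0.70 (total $2.20, still need 182.0 mg).
Take 0.9529 servings of oats: +182.0 mg potassium for $0.29 (total $2.49, still need 0.0 mg).
Filling from the cheapest source first is optimal under one linear minimum: $2.49.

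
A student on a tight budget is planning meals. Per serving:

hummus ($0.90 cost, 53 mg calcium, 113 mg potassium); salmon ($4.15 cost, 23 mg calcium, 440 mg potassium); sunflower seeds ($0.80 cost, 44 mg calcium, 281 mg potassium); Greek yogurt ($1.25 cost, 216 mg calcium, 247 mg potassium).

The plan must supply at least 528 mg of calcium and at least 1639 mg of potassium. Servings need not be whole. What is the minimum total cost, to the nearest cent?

$5.50

At the optimum either one food covers both requirements or two foods hit both targets exactly; no other combination can be cheaper.
hummus only: max(528/53, 1639/113) = 14.5 servings → $13.05.
salmon only: max(528/23, 1639/440) = 22.96 servings → $95.27.
sunflower seeds only: max(528/44, 1639/281) = 12 servings → $9.60.
Greek yogurt only: max(528/216, 1639/247) = 6.636 servings → $8.29.
hummus + salmon with both tight: 9.393 servings and 1.313 servings → $13.90.
hummus + sunflower seeds with both tight: 7.686 servings and 2.742 servings → $9.11.
hummus + Greek yogurt: intersection lies outside the first quadrant.
salmon + sunflower seeds: intersection lies outside the first quadrant.
salmon + Greek yogurt with both tight: 2.502 servings and 2.178 servings → $13.11.
sunflower seeds + Greek yogurt with both tight: 4.488 servings and 1.53 servings → $5.50.
Cheapest feasible corner: $5.50.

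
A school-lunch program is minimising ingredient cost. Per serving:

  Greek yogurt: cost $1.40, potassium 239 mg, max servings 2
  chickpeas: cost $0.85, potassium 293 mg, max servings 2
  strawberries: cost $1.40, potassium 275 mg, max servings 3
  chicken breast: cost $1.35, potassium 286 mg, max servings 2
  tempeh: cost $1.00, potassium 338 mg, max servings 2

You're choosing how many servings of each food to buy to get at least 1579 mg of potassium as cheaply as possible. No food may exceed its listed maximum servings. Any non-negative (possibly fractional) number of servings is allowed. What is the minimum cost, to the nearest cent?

$5.20

Cost per mg of potassium: chickpeas $0.0029, tempeh $0.0030, chicken breast $0.0047, strawberries $0.0051, Greek yogurt $0.0059.
Take 2 servings of chickpeas: +586.0 mg potassium for $1.70 (total $1.70, still need 993.0 mg).
Take 2 servings of tempeh: +676.0 mg potassium for $2.00 (total $3.70, still need 317.0 mg).
Take 1.108 servings of chicken breast: +317.0 mg potassium for $1.50 (total $5.20, still need 0.0 mg).
Filling from the cheapest source first is optimal under one linear minimum: $5.20.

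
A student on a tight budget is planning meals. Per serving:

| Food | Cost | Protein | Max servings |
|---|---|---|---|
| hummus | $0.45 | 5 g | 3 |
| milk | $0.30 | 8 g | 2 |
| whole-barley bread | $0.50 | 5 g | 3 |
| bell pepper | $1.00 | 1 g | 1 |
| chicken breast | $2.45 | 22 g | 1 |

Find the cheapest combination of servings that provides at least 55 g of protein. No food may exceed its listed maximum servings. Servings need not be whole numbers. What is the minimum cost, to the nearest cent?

$4.45

Cost per g of protein: milk $0.0375, hummus $0.0900, whole-barley bread $0.1000, chicken breast $0.1114, bell pepper $1.0000.
Take 2 servings of milk: +16.0 g protein for $0.60 (total $0.60, still need 39.0 g).
Take 3 servings of hummus: +15.0 g protein for $1.35 (total $1.95, still need 24.0 g).
Take 3 servings of whole-barley bread: +15.0 g protein for $1.50 (total $3.45, still need 9.0 g).
Take 0.4091 servings of chicken breast: +9.0 g protein for $1.00 (total $4.45, still need 0.0 g).
Greedy by cheapest-per-g is optimal for a single linear constraint, so the minimum cost is $4.45.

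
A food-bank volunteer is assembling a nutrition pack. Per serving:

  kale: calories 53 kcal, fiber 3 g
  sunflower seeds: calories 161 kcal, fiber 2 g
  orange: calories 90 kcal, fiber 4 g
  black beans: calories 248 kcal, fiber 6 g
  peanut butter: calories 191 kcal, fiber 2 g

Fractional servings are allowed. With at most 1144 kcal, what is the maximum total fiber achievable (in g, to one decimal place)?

Fiber per kcal: kale 0.0566, orange 0.04444, black beans 0.02419, sunflower seeds 0.01242, peanut butter 0.01047.
With no serving limits, spend the whole calories allowance on kale: 1144 kcal / 53 kcal × 3 g = 64.8 g.

64.8 g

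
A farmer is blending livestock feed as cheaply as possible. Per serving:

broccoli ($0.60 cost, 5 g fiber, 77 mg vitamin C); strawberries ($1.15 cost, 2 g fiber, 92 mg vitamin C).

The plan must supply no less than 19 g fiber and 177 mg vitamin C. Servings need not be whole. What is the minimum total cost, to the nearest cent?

Compare the cost at each extreme point of the feasible region.
broccoli only: max(19/5, 177/77) = 3.8 servings → $2.28.
strawberries only: max(19/2, 177/92) = 9.5 servings → $10.93.
broccoli + strawberries with both targets exact would need a negative amount; discard.
So the least-cost plan costs $2.28.

$2.28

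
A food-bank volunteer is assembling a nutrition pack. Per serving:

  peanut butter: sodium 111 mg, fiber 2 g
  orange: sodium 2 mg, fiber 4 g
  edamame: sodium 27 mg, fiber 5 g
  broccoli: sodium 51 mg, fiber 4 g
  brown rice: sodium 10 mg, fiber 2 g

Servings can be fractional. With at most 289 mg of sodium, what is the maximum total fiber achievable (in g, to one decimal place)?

Fiber per mg sodium: orange 2, brown rice 0.2, edamame 0.1852, broccoli 0.07843, peanut butter 0.01802.
With no serving limits, spend the whole sodium allowance on orange: 289 mg / 2 mg × 4 g = 578.0 g.

578.0 g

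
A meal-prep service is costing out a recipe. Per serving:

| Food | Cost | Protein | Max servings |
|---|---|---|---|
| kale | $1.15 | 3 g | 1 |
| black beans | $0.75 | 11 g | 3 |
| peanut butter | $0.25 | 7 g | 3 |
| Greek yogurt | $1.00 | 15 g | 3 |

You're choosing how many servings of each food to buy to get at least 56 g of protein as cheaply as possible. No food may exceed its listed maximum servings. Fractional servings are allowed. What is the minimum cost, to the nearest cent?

Cost per g of protein: peanut butter $0.0357, Greek yogurt $0.0667, black beans $0.0682, kale $0.3833.
Take 3 servings of peanut butter: +21.0 g protein for $0.75 (total $0.75, still need 35.0 g).
Take 2.333 servings of Greek yogurt: +35.0 g protein for $2.33 (total $3.08, still need 0.0 g).
Greedy by cheapest-per-g is optimal for a single linear constraint, so the minimum cost is $3.08.

$3.08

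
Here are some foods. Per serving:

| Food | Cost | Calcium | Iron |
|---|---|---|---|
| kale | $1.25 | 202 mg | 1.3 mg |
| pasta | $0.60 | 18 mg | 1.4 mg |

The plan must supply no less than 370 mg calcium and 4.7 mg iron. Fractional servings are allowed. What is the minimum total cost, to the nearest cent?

kale only: max(370/202, 4.7/1.3) = 3.615 servings → $4.52.
pasta only: max(370/18, 4.7/1.4) = 20.56 servings → $12.33.
kale + pasta with both tight: 1.671 servings and 1.806 servings → $3.17.
The minimum over all feasible corners is $3.17.

$3.17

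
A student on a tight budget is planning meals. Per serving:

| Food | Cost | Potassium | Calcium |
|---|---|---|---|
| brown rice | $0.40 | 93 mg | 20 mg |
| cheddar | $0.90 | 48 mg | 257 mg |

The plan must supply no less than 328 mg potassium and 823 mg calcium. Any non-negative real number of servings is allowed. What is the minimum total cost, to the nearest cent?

An LP optimum is at a vertex; with two nutrient constraints at most two foods are used. Check each candidate.
brown rice only: max(328/93, 823/20) = 41.15 servings → $16.46.
cheddar only: max(328/48, 823/257) = 6.833 servings → $6.15.
brown rice + cheddar with both tight: 1.952 servings and 3.05 servings → $3.53.
Cheapest feasible corner: $3.53.

$3.53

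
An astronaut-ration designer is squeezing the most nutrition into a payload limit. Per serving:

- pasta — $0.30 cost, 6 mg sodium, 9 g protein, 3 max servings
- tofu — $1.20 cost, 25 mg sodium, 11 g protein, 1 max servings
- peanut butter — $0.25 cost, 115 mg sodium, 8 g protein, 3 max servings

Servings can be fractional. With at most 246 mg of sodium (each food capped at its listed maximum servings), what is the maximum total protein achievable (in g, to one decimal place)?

Protein per mg sodium: pasta 1.5, tofu 0.44, peanut butter 0.06957.
Take 3 servings of pasta: uses 18 mg sodium, +27.0 g protein (running total 27.0 g).
Take 1 serving of tofu: uses 25 mg sodium, +11.0 g protein (running total 38.0 g).
Take 1.765 servings of peanut butter: uses 203 mg sodium, +14.1 g protein (running total 52.1 g).
Filling greedily by protein-per-mg sodium is optimal for one linear limit, giving 52.1 g.

52.1 g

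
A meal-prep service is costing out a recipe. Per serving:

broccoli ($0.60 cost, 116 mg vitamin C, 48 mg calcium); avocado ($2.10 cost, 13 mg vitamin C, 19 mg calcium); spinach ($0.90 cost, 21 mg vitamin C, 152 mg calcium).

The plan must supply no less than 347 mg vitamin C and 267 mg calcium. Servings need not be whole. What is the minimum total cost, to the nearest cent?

Two binding constraints pin down two serving amounts, so the optimal mix uses at most two foods. The candidates are each food alone (scaled to the tighter of vitamin C/calcium) and each pair with both constraints tight.
broccoli only: max(347/116, 267/48) = 5.562 servings → $3.34.
avocado only: max(347/13, 267/19) = 26.69 servings → $56.05.
spinach only: max(347/21, 267/152) = 16.52 servings → $14.87.
broccoli + avocado with both tight: 1.976 servings and 9.061 servings → $20.21.
broccoli + spinach with both tight: 2.835 servings and 0.8612 servings → $2.48.
avocado + spinach: intersection lies outside the first quadrant.
Cheapest feasible corner: $2.48.

$2.48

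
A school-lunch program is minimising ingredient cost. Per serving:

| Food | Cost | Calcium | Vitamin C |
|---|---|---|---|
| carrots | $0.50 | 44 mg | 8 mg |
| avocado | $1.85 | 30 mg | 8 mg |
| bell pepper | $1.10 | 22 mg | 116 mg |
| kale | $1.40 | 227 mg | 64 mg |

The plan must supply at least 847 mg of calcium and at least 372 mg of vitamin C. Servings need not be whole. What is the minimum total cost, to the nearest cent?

$6.39

Check every corner: each single food scaled to meet both minima, and each pair solved so both constraints bind.
carrots only: max(847/44, 372/8) = 46.5 servings → $23.25.
avocado only: max(847/30, 372/8) = 46.5 servings → $86.03.
bell pepper only: max(847/22, 372/116) = 38.5 servings → $42.35.
kale only: max(847/227, 372/64) = 5.812 servings → $8.14.
carrots + avocado with both targets exact would need a negative amount; discard.
carrots + bell pepper with both tight: 18.28 servings and 1.946 servings → $11.28.
carrots + kale with both targets exact would need a negative amount; discard.
avocado + bell pepper with both tight: 27.26 servings and 1.327 servings → $51.89.
avocado + kale with both targets exact would need a negative amount; discard.
bell pepper + kale with both tight: 1.213 servings and 3.614 servings → $6.39.
The minimum over all feasible corners is $6.39.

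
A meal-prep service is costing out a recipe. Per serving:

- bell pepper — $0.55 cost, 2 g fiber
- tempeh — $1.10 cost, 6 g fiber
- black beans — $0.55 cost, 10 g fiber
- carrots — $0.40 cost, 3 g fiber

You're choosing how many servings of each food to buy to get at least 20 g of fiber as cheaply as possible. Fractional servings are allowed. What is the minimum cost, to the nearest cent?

$1.10

Cost per g of fiber: black beans $0.0550, carrots $0.1333, tempeh $0.1833, bell pepper $0.2750.
With no serving limits, use only black beans: 20 g / 10 g = 2 servings × $0.55 = $1.10.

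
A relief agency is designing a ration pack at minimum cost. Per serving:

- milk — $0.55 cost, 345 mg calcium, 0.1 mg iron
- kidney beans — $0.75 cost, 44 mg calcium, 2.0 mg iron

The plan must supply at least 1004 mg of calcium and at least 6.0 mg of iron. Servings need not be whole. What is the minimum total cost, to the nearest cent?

An LP optimum is at a vertex; with two nutrient constraints at most two foods are used. Check each candidate.
milk only: max(1004/345, 6.0/0.1) = 60 servings → $33.00.
kidney beans only: max(1004/44, 6.0/2.0) = 22.82 servings → $17.11.
milk + kidney beans with both tight: 2.544 servings and 2.873 servings → $3.55.
Cheapest feasible corner: $3.55.

$3.55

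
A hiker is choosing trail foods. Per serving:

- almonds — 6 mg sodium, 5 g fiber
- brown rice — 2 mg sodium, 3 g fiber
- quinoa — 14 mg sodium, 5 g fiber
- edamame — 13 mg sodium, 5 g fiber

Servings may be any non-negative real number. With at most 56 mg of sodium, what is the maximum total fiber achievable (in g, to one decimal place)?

Fiber per mg sodium: brown rice 1.5, almonds 0.8333, edamame 0.3846, quinoa 0.3571.
With no serving limits, spend the whole sodium allowance on brown rice: 56 mg / 2 mg × 3 g = 84.0 g.

84.0 g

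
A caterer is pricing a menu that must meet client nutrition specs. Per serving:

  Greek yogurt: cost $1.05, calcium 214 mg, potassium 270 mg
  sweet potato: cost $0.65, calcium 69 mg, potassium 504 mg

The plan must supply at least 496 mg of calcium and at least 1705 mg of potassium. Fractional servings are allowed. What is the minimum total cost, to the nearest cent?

$3.24

At the optimum either one food covers both requirements or two foods hit both targets exactly; no other combination can be cheaper.
Greek yogurt only: max(496/214, 1705/270) = 6.315 servings → $6.63.
sweet potato only: max(496/69, 1705/504) = 7.188 servings → $4.67.
Greek yogurt + sweet potato with both tight: 1.483 servings and 2.588 servings → $3.24.
Cheapest feasible corner: $3.24.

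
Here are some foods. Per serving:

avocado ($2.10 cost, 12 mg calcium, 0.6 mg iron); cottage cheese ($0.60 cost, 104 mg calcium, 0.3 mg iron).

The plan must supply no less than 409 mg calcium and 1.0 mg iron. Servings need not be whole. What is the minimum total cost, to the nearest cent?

An LP optimum is at a vertex; with two nutrient constraints at most two foods are used. Check each candidate.
avocado only: max(409/12, 1.0/0.6) = 34.08 servings → $71.58.
cottage cheese only: max(409/104, 1.0/0.3) = 3.933 servings → $2.36.
avocado + cottage cheese with both targets exact would need a negative amount; discard.
Cheapest feasible corner: $2.36.

$2.36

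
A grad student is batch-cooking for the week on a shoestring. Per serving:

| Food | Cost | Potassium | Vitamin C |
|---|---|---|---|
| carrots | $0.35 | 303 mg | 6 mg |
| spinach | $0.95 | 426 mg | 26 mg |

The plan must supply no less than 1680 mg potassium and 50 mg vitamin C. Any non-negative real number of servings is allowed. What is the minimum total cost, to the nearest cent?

$2.38

For a min-cost LP with two ≥-constraints, a basic feasible solution has at most two positive variables.
carrots only: max(1680/303, 50/6) = 8.333 servings → $2.92.
spinach only: max(1680/426, 50/26) = 3.944 servings → $3.75.
carrots + spinach with both tight: 4.205 servings and 0.9526 servings → $2.38.
So the least-cost plan costs $2.38.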